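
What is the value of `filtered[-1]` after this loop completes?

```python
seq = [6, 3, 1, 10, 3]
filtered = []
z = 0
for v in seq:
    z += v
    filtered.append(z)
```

Cumulative sum ends at 23
`filtered` takes the values: [] → [6] → [6, 9] → [6, 9, 10] → [6, 9, 10, 20] → [6, 9, 10, 20, 23]
So `filtered[-1]` = 23

Answer: 23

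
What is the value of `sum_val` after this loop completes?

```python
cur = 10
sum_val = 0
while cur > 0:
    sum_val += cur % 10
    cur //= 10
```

Sum digits of 10
`sum_val` takes the values: 0 → 1

Answer: 1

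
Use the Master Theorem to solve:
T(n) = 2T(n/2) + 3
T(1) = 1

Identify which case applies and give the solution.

a=2, b=2, f(n)=3. log_2(2) = 1. Since c=0 < 1, Case 1 applies: T(n) = Θ(n^log_b(a)) = O(n).

Answer: O(n) - Case 1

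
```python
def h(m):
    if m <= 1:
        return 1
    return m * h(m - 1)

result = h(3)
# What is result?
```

h(3) = 3 * 2 * 1 = 6

Answer: 6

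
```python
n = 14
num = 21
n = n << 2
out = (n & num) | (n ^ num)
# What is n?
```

Trace:
`n = 14` → n = 14
`num = 21` → num = 21
`n = n << 2` → n = 56
`out = (n & num) | (n ^ num)` → out = 61
So n = 56

Answer: 56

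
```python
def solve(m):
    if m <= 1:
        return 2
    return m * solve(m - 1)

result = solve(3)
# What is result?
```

solve(3) = 3 * 2 * 2 = 12

Answer: 12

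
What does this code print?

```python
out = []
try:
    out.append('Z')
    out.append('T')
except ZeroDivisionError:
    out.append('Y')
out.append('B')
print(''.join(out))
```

Execution trace: 'Z' (try body) → 'T' (try body, no exception) → 'B' (after the try/except). Output: ZTB

Answer: ZTB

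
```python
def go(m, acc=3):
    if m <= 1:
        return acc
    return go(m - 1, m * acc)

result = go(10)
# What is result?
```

Accumulator trace (n, acc): (10, 3) -> (9, 30) -> (8, 270) -> (7, 2160) -> (6, 15120) -> (5, 90720) -> (4, 453600) -> (3, 1814400) -> (2, 5443200) -> (1, 10886400) -> return 10886400

Answer: 10886400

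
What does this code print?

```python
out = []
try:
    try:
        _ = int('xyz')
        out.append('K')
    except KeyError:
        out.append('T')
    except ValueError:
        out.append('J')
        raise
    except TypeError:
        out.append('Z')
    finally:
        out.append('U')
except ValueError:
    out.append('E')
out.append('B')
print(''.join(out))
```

Execution trace: 'J' (inner except ValueError) → 'U' (inner finally) → 'E' (outer except ValueError) → 'B' (after the try/except). Output: JUEB

Answer: JUEB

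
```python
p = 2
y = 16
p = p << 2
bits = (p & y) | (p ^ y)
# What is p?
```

Trace:
`p = 2` → p = 2
`y = 16` → y = 16
`p = p << 2` → p = 8
`bits = (p & y) | (p ^ y)` → bits = 24
So p = 8

Answer: 8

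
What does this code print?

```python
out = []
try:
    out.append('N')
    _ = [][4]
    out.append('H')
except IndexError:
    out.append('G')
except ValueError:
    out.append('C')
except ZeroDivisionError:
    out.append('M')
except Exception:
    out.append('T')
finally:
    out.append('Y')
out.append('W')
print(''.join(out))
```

Execution trace: 'N' (try body) → 'G' (except IndexError) → 'Y' (finally) → 'W' (after the try/except). Output: NGYW

Answer: NGYW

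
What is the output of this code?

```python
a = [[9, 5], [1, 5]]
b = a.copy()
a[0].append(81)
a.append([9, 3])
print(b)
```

Key concept: shallow copy with nested lists.
Step by step:
`a = [[9, 5], [1, 5]]` → a = [[9, 5], [1, 5]]
`b = a.copy()` → b = [[9, 5], [1, 5]]
`a[0].append(81)` → a = [[9, 5, 81], [1, 5]]; b = [[9, 5, 81], [1, 5]]
`a.append([9, 3])` → a = [[9, 5, 81], [1, 5], [9, 3]]
`print(b)` → prints [[9, 5, 81], [1, 5]]

Answer: [[9, 5, 81], [1, 5]]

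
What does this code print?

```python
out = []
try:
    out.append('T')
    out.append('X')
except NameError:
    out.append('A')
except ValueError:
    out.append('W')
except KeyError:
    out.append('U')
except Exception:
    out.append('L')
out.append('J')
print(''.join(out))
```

Execution trace: 'T' (try body) → 'X' (try body, no exception) → 'J' (after the try/except). Output: TXJ

Answer: TXJ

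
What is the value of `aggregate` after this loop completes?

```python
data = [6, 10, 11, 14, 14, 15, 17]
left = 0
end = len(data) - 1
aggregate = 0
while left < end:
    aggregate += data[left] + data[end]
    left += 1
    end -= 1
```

Sum of pairs from ends
`aggregate` takes the values: 0 → 23 → 48 → 73

Answer: 73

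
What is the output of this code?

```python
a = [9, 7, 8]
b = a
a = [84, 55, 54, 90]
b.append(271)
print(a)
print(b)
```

Key concept: rebinding vs mutation: a is rebound to a new list, b still points at the original.
Step by step:
`a = [9, 7, 8]` → a = [9, 7, 8]
`b = a` → b = [9, 7, 8] (same object as a)
`a = [84, 55, 54, 90]` → a = [84, 55, 54, 90]
`b.append(271)` → b = [9, 7, 8, 271]
`print(a)` → prints [84, 55, 54, 90]
`print(b)` → prints [9, 7, 8, 271]

Answer:
[84, 55, 54, 90]
[9, 7, 8, 271]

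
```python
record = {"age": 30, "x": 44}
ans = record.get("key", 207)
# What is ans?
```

Trace:
`record = {"age": 30, "x": 44}` → record = {'age': 30, 'x': 44}
`ans = record.get("key", 207)` → ans = 207
So ans = 207

Answer: 207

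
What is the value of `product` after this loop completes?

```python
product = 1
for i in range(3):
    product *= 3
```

3^3 = 27
`product` takes the values: 1 → 3 → 9 → 27

Answer: 27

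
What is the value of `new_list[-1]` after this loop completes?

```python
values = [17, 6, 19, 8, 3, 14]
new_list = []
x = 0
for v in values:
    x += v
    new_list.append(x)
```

Cumulative sum ends at 67
`new_list` takes the values: [] → [17] → [17, 23] → [17, 23, 42] → [17, 23, 42, 50] → [17, 23, 42, 50, 53] → [17, 23, 42, 50, 53, 67]
So `new_list[-1]` = 67

Answer: 67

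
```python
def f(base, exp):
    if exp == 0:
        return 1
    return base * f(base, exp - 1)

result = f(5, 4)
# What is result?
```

f(5, 4) = 5 * 5 * 5 * 5 = 625

Answer: 625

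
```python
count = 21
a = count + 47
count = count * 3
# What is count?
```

Trace:
`count = 21` → count = 21
`a = count + 47` → a = 68
`count = count * 3` → count = 63
So count = 63

Answer: 63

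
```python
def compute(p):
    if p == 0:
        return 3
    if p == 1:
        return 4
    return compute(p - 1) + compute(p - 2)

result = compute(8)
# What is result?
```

Build up from base cases: compute(0)=3, compute(1)=4, compute(2)=7, compute(3)=11, compute(4)=18, compute(5)=29, compute(6)=47, ..., compute(8)=123

Answer: 123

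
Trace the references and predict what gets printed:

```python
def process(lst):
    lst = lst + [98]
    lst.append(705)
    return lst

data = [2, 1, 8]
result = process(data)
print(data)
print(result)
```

Key concept: rebinding parameter vs mutation.
Step by step:
`data = [2, 1, 8]` → data = [2, 1, 8]
`result = process(data)` → result = [2, 1, 8, 98, 705]
`print(data)` → prints [2, 1, 8]
`print(result)` → prints [2, 1, 8, 98, 705]

Answer:
[2, 1, 8]
[2, 1, 8, 98, 705]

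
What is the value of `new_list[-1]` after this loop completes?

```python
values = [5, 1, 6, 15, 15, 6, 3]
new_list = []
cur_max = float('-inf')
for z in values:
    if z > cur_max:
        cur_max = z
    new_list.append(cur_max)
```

Running max ends at 15
`new_list` takes the values: [] → [5] → [5, 5] → [5, 5, 6] → [5, 5, 6, 15] → [5, 5, 6, 15, 15] → [5, 5, 6, 15, 15, 15] → [5, 5, 6, 15, 15, 15, 15]
So `new_list[-1]` = 15

Answer: 15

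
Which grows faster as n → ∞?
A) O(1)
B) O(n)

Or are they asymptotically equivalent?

O(1) vs O(n): Higher order terms dominate.

Answer: B) O(n) grows faster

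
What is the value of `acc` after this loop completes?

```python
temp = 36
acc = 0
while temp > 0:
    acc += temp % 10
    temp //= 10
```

Sum digits of 36
`acc` takes the values: 0 → 6 → 9

Answer: 9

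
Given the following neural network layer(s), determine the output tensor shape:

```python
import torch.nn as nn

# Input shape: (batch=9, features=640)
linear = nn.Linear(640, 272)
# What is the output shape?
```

Input: (9, 640) -> Output: (9, 272)

Answer: (9, 272)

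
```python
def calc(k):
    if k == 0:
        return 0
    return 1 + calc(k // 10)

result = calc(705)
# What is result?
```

Count of digits of 705: 3

Answer: 3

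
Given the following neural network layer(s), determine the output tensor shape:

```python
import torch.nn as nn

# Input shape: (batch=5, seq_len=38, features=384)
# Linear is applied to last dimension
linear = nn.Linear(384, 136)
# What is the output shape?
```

Input: (5, 38, 384) -> Output: (5, 38, 136)

Answer: (5, 38, 136)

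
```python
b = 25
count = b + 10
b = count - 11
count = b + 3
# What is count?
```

Trace:
`b = 25` → b = 25
`count = b + 10` → count = 35
`b = count - 11` → b = 24
`count = b + 3` → count = 27
So count = 27

Answer: 27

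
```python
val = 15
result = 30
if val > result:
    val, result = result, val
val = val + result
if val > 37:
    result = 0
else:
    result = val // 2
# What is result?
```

Trace:
`val = 15` → val = 15
`result = 30` → result = 30
`if val > result: ...` → val > result is False → no variable changes
`val = val + result` → val = 45
`if val > 37: ...` → val > 37 is True → result = 0
So result = 0

Answer: 0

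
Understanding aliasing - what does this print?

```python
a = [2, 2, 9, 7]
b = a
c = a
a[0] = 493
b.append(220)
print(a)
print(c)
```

Key concept: multiple aliases.
Step by step:
`a = [2, 2, 9, 7]` → a = [2, 2, 9, 7]
`b = a` → b = [2, 2, 9, 7] (same object as a)
`c = a` → c = [2, 2, 9, 7] (same object as a, b)
`a[0] = 493` → a = [493, 2, 9, 7] (same object as b, c); b = [493, 2, 9, 7] (same object as a, c); c = [493, 2, 9, 7] (same object as a, b)
`b.append(220)` → a = [493, 2, 9, 7, 220] (same object as b, c); b = [493, 2, 9, 7, 220] (same object as a, c); c = [493, 2, 9, 7, 220] (same object as a, b)
`print(a)` → prints [493, 2, 9, 7, 220]
`print(c)` → prints [493, 2, 9, 7, 220]

Answer:
[493, 2, 9, 7, 220]
[493, 2, 9, 7, 220]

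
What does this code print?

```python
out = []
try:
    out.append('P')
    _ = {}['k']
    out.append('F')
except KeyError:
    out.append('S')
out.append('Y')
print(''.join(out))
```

Execution trace: 'P' (try body) → 'S' (except KeyError) → 'Y' (after the try/except). Output: PSY

Answer: PSY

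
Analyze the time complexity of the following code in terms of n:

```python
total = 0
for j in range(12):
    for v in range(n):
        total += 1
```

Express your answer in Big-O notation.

Each loop level contributes: 1 × n. Multiplying the contributions gives O(n).

Answer: O(n)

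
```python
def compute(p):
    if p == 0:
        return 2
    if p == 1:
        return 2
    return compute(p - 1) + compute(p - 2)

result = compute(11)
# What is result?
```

Build up from base cases: compute(0)=2, compute(1)=2, compute(2)=4, compute(3)=6, compute(4)=10, compute(5)=16, compute(6)=26, ..., compute(11)=288

Answer: 288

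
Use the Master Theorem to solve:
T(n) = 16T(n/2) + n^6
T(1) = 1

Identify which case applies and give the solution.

a=16, b=2, f(n)=n^6. log_2(16) = 4. Since c=6 > 4 and the regularity condition holds (16(n/2)^6 = (16/2^6)n^6 with 16/2^6 < 1), Case 3 applies: T(n) = Θ(f(n)) = O(n^6).

Answer: O(n^6) - Case 3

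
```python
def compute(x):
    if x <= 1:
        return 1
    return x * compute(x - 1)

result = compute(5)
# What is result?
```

compute(5) = 5 * 4 * 3 * 2 * 1 = 120

Answer: 120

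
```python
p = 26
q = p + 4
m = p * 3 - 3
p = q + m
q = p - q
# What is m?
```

Trace:
`p = 26` → p = 26
`q = p + 4` → q = 30
`m = p * 3 - 3` → m = 75
`p = q + m` → p = 105
`q = p - q` → q = 75
So m = 75

Answer: 75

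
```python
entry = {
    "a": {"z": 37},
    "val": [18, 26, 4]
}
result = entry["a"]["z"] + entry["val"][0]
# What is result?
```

Trace:
`entry = { ...` → entry = {'a': {'z': 37}, 'val': [18, 26, 4]}
`result = entry["a"]["z"] + entry["val"][0]` → result = 55
So result = 55

Answer: 55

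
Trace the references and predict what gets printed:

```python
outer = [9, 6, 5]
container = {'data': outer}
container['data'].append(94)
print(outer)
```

Key concept: dict holds reference to list.
Step by step:
`outer = [9, 6, 5]` → outer = [9, 6, 5]
`container = {'data': outer}` → container = {'data': [9, 6, 5]}
`container['data'].append(94)` → outer = [9, 6, 5, 94]; container = {'data': [9, 6, 5, 94]}
`print(outer)` → prints [9, 6, 5, 94]

Answer: [9, 6, 5, 94]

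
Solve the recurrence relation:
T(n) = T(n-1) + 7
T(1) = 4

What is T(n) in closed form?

Unrolling: T(n) = T(1) + 7·(n-1) = 4 + 7(n-1) = 7n - 3.

Answer: T(n) = 7n - 3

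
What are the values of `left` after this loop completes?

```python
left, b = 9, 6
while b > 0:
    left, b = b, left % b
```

GCD of 9 and 6
`left` takes the values: 9 → 6 → 3

Answer: 3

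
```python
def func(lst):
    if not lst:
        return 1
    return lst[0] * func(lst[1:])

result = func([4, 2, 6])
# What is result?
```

Product over [4, 2, 6] = 4 * 2 * 6 = 48

Answer: 48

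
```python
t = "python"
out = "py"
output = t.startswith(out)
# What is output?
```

Trace:
`t = "python"` → t = 'python'
`out = "py"` → out = 'py'
`output = t.startswith(out)` → output = True
So output = True

Answer: True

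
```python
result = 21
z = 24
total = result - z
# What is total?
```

Trace:
`result = 21` → result = 21
`z = 24` → z = 24
`total = result - z` → total = -3
So total = -3

Answer: -3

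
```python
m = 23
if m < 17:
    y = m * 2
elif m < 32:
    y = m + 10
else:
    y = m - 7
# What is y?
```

Trace:
`m = 23` → m = 23
`if m < 17: ...` → m < 17 is False, m < 32 is True → y = 33
So y = 33

Answer: 33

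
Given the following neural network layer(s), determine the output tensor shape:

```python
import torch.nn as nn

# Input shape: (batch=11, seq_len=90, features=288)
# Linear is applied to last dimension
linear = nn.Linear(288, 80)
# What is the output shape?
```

Input: (11, 90, 288) -> Output: (11, 90, 80)

Answer: (11, 90, 80)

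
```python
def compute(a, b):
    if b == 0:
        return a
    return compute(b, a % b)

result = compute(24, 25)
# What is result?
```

compute(24, 25) -> compute(25, 24) -> compute(24, 1) -> compute(1, 0) -> 1

Answer: 1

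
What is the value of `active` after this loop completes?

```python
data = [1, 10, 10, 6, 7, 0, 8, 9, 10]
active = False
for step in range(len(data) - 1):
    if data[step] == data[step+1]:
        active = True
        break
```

Check consecutive duplicates in [1, 10, 10, 6, 7, 0, 8, 9, 10]
`active` takes the values: False → True

Answer: True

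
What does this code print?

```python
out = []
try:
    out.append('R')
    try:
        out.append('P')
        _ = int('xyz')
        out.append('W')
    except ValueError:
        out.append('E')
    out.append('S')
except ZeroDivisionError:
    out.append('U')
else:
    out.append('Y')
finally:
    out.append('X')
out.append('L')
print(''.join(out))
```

Execution trace: 'R' (try body) → 'P' (inner try body) → 'E' (inner except ValueError) → 'S' (try body, no exception) → 'Y' (else) → 'X' (finally) → 'L' (after the try/except). Output: RPESYXL

Answer: RPESYXL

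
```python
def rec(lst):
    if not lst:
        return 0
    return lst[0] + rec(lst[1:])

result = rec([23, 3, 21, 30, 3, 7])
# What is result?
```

23 + 3 + 21 + 30 + 3 + 7 + 0 = 87

Answer: 87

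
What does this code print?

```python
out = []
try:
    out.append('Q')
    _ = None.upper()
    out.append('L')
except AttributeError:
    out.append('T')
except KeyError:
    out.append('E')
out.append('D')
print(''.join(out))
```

Execution trace: 'Q' (try body) → 'T' (except AttributeError) → 'D' (after the try/except). Output: QTD

Answer: QTD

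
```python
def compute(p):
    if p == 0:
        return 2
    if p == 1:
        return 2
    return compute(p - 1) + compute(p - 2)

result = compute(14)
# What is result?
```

Build up from base cases: compute(0)=2, compute(1)=2, compute(2)=4, compute(3)=6, compute(4)=10, compute(5)=16, compute(6)=26, ..., compute(14)=1220

Answer: 1220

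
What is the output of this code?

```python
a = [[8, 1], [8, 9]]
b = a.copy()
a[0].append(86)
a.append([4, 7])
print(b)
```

Key concept: shallow copy with nested lists.
Step by step:
`a = [[8, 1], [8, 9]]` → a = [[8, 1], [8, 9]]
`b = a.copy()` → b = [[8, 1], [8, 9]]
`a[0].append(86)` → a = [[8, 1, 86], [8, 9]]; b = [[8, 1, 86], [8, 9]]
`a.append([4, 7])` → a = [[8, 1, 86], [8, 9], [4, 7]]
`print(b)` → prints [[8, 1, 86], [8, 9]]

Answer: [[8, 1, 86], [8, 9]]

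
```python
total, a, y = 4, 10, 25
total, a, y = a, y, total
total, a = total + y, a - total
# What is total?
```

Trace:
`total, a, y = 4, 10, 25` → total = 4; a = 10; y = 25
`total, a, y = a, y, total` → total = 10; a = 25; y = 4
`total, a = total + y, a - total` → total = 14; a = 15
So total = 14

Answer: 14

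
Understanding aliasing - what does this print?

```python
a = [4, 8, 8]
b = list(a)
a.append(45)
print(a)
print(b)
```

Key concept: list() constructor creates copy.
Step by step:
`a = [4, 8, 8]` → a = [4, 8, 8]
`b = list(a)` → b = [4, 8, 8]
`a.append(45)` → a = [4, 8, 8, 45]
`print(a)` → prints [4, 8, 8, 45]
`print(b)` → prints [4, 8, 8]

Answer:
[4, 8, 8, 45]
[4, 8, 8]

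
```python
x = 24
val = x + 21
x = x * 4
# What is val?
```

Trace:
`x = 24` → x = 24
`val = x + 21` → val = 45
`x = x * 4` → x = 96
So val = 45

Answer: 45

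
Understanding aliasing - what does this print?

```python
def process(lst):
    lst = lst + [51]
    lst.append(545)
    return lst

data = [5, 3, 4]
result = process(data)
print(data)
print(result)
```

Key concept: rebinding parameter vs mutation.
Step by step:
`data = [5, 3, 4]` → data = [5, 3, 4]
`result = process(data)` → result = [5, 3, 4, 51, 545]
`print(data)` → prints [5, 3, 4]
`print(result)` → prints [5, 3, 4, 51, 545]

Answer:
[5, 3, 4]
[5, 3, 4, 51, 545]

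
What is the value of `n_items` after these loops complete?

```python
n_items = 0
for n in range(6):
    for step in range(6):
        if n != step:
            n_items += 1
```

6² - 6 (exclude diagonal)
`n_items` takes the values: 0 → 1 → 2 → 3 → 4 → 5 → 6 → 7 → 8 → 9 → 10 → 11 → 12 → 13 → 14 → 15 → 16 → 17 → 18 → 19 → 20 → 21 → 22 → 23 → 24 → 25 → 26 → 27 → 28 → 29 → 30

Answer: 30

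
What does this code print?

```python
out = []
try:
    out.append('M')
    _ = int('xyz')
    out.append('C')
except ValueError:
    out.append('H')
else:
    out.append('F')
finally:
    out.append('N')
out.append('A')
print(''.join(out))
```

Execution trace: 'M' (try body) → 'H' (except ValueError) → 'N' (finally) → 'A' (after the try/except). Output: MHNA

Answer: MHNA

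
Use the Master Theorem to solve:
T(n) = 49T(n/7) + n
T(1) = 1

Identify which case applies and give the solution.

a=49, b=7, f(n)=n. log_7(49) = 2. Since c=1 < 2, Case 1 applies: T(n) = Θ(n^log_b(a)) = O(n^2).

Answer: O(n^2) - Case 1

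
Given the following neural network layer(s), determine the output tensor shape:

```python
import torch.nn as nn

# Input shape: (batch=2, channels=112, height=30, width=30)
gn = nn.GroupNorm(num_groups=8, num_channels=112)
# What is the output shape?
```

Input: (2, 112, 30, 30) -> Output: (2, 112, 30, 30)

Answer: (2, 112, 30, 30)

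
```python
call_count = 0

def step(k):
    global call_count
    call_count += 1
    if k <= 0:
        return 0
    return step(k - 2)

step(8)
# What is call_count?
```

Linear recursion stepping by 2: 5 calls from k=8 down to ≤0.

Answer: 5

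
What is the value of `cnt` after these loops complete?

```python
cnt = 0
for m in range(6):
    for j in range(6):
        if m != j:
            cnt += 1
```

6² - 6 (exclude diagonal)
`cnt` takes the values: 0 → 1 → 2 → 3 → 4 → 5 → 6 → 7 → 8 → 9 → 10 → 11 → 12 → 13 → 14 → 15 → 16 → 17 → 18 → 19 → 20 → 21 → 22 → 23 → 24 → 25 → 26 → 27 → 28 → 29 → 30

Answer: 30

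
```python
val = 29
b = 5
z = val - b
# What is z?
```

Trace:
`val = 29` → val = 29
`b = 5` → b = 5
`z = val - b` → z = 24
So z = 24

Answer: 24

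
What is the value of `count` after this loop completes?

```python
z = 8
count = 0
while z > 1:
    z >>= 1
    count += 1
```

Count right shifts until 1
`count` takes the values: 0 → 1 → 2 → 3

Answer: 3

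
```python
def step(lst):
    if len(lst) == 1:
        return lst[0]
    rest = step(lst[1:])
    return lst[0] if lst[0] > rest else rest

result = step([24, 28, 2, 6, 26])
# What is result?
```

Recursive max over [24, 28, 2, 6, 26] = 28

Answer: 28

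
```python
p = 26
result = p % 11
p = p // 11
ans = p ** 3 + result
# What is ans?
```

Trace:
`p = 26` → p = 26
`result = p % 11` → result = 4
`p = p // 11` → p = 2
`ans = p ** 3 + result` → ans = 12
So ans = 12

Answer: 12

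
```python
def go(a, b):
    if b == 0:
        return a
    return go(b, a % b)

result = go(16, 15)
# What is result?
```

go(16, 15) -> go(15, 1) -> go(1, 0) -> 1

Answer: 1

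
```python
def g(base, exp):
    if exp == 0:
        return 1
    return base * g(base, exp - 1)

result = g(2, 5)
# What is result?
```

g(2, 5) = 2 * 2 * 2 * 2 * 2 = 32

Answer: 32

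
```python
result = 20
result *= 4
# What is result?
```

Trace:
`result = 20` → result = 20
`result *= 4` → result = 80
So result = 80

Answer: 80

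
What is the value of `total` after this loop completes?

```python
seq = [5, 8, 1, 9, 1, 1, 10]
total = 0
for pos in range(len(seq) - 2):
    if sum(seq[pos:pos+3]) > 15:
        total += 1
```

Count windows with sum > 15
`total` takes the values: 0 → 1

Answer: 1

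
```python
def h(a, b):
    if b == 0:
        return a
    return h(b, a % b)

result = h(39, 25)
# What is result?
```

h(39, 25) -> h(25, 14) -> h(14, 11) -> h(11, 3) -> h(3, 2) -> h(2, 1) -> h(1, 0) -> 1

Answer: 1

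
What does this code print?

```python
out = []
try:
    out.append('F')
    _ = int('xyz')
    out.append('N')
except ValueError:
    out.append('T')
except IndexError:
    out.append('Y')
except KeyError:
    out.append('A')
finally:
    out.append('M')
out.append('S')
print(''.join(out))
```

Execution trace: 'F' (try body) → 'T' (except ValueError) → 'M' (finally) → 'S' (after the try/except). Output: FTMS

Answer: FTMS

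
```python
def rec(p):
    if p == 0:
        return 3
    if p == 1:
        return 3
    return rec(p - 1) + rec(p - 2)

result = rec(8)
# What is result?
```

Build up from base cases: rec(0)=3, rec(1)=3, rec(2)=6, rec(3)=9, rec(4)=15, rec(5)=24, rec(6)=39, ..., rec(8)=102

Answer: 102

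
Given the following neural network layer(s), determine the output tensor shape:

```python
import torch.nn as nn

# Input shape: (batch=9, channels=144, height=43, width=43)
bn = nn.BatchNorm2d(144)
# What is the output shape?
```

Input: (9, 144, 43, 43) -> Output: (9, 144, 43, 43)

Answer: (9, 144, 43, 43)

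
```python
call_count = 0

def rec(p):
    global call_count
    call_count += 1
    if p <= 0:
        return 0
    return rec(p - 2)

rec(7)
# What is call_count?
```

Linear recursion stepping by 2: 5 calls from p=7 down to ≤0.

Answer: 5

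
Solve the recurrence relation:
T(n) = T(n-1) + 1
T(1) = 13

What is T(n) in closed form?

Unrolling: T(n) = T(1) + 1·(n-1) = 13 + 1(n-1) = n + 12.

Answer: T(n) = n + 12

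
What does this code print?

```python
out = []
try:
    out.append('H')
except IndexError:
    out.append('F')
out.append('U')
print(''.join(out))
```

Execution trace: 'H' (try body, no exception) → 'U' (after the try/except). Output: HU

Answer: HU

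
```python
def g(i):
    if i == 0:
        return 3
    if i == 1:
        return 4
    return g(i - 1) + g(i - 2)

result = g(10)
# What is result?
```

Build up from base cases: g(0)=3, g(1)=4, g(2)=7, g(3)=11, g(4)=18, g(5)=29, g(6)=47, ..., g(10)=322

Answer: 322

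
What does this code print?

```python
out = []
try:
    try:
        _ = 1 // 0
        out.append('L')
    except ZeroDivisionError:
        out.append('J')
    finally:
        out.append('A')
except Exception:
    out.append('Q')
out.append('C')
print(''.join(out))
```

Execution trace: 'J' (inner except ZeroDivisionError) → 'A' (inner finally) → 'C' (after the try/except). Output: JAC

Answer: JAC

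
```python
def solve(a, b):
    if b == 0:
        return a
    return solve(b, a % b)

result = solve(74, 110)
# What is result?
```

solve(74, 110) -> solve(110, 74) -> solve(74, 36) -> solve(36, 2) -> solve(2, 0) -> 2

Answer: 2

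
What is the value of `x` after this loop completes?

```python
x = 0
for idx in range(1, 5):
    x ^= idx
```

XOR of 1 to 4
`x` takes the values: 0 → 1 → 3 → 0 → 4

Answer: 4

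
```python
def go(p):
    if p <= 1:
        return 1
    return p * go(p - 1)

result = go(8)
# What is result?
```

go(8) = 8 * 7 * 6 * 5 * 4 * 3 * 2 * 1 = 40320

Answer: 40320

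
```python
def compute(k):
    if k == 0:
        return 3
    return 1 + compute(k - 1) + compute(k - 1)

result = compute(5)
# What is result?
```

compute(k) = 1 + 2·compute(k-1), compute(0)=3. Closed form: (3+1)·2^5 - 1 = 127.

Answer: 127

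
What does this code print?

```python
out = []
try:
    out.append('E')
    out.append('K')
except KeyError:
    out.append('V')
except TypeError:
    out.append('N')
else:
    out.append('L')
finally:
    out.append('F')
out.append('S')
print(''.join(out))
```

Execution trace: 'E' (try body) → 'K' (try body, no exception) → 'L' (else) → 'F' (finally) → 'S' (after the try/except). Output: EKLFS

Answer: EKLFS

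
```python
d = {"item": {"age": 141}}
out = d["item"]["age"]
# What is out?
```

Trace:
`d = {"item": {"age": 141}}` → d = {'item': {'age': 141}}
`out = d["item"]["age"]` → out = 141
So out = 141

Answer: 141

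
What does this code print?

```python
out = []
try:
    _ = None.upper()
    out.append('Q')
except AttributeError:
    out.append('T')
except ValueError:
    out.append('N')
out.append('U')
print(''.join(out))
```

Execution trace: 'T' (except AttributeError) → 'U' (after the try/except). Output: TU

Answer: TU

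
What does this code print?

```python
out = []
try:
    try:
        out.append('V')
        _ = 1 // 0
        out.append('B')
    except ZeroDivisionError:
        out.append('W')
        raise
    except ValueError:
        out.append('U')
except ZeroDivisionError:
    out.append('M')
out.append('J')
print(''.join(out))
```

Execution trace: 'V' (inner try body) → 'W' (inner except ZeroDivisionError) → 'M' (outer except ZeroDivisionError) → 'J' (after the try/except). Output: VWMJ

Answer: VWMJ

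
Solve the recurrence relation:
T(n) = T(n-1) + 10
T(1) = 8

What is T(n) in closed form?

Unrolling: T(n) = T(1) + 10·(n-1) = 8 + 10(n-1) = 10n - 2.

Answer: T(n) = 10n - 2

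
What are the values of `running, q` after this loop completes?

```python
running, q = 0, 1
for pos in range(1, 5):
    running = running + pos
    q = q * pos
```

Sum and factorial of 1 to 4
`running, q` takes the values: (0, 1) → (1, 1) → (3, 1) → (3, 2) → (6, 2) → (6, 6) → (10, 6) → (10, 24)

Answer: 10, 24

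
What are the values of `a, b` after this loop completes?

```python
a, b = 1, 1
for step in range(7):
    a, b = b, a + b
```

Fibonacci: after 7 iterations
`a, b` takes the values: (1, 1) → (1, 2) → (2, 3) → (3, 5) → (5, 8) → (8, 13) → (13, 21) → (21, 34)

Answer: 21, 34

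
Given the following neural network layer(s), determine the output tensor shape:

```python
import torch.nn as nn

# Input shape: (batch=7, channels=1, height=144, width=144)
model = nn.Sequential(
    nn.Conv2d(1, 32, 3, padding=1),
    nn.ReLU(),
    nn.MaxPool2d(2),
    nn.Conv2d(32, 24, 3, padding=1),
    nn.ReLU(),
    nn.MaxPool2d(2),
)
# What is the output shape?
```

Input: (7, 1, 144, 144) -> after first Conv2d: (7, 32, 144, 144) -> after first MaxPool2d: (7, 32, 72, 72) -> after second Conv2d: (7, 24, 72, 72) -> Output: (7, 24, 36, 36)

Answer: (7, 24, 36, 36)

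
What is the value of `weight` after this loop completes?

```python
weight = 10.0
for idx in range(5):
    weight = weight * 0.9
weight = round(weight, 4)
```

Exponential decay: 10.0 * 0.9^5
`weight` takes the values: 10.0 → 9.0 → 8.1 → 7.29 → 6.561 → 5.9049

Answer: 5.9049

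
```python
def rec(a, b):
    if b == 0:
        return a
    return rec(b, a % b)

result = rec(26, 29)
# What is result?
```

rec(26, 29) -> rec(29, 26) -> rec(26, 3) -> rec(3, 2) -> rec(2, 1) -> rec(1, 0) -> 1

Answer: 1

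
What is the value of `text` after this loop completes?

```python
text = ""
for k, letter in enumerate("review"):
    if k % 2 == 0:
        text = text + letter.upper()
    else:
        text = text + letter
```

Uppercase even positions in 'review'
`text` takes the values: "" → "R" → "Re" → "ReV" → "ReVi" → "ReViE" → "ReViEw"

Answer: "ReViEw"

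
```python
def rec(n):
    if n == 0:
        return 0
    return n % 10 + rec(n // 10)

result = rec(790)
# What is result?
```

Sum of digits of 790: 0 + 9 + 7 = 16

Answer: 16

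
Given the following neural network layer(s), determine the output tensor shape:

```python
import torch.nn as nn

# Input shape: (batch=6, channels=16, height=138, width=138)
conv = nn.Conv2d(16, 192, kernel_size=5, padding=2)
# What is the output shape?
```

Input: (6, 16, 138, 138) -> Output: (6, 192, 138, 138)

Answer: (6, 192, 138, 138)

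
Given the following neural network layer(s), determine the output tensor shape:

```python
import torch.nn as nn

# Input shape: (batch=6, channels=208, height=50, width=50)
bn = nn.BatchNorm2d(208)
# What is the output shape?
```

Input: (6, 208, 50, 50) -> Output: (6, 208, 50, 50)

Answer: (6, 208, 50, 50)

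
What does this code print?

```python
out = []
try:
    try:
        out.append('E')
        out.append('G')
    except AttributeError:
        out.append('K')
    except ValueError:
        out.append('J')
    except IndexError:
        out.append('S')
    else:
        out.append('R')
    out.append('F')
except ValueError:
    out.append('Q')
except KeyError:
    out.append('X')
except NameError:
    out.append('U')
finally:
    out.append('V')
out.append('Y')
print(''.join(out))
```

Execution trace: 'E' (inner try body) → 'G' (inner try body, no exception) → 'R' (inner else) → 'F' (try body, no exception) → 'V' (finally) → 'Y' (after the try/except). Output: EGRFVY

Answer: EGRFVY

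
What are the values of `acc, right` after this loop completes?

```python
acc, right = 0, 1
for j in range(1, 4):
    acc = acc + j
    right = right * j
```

Sum and factorial of 1 to 3
`acc, right` takes the values: (0, 1) → (1, 1) → (3, 1) → (3, 2) → (6, 2) → (6, 6)

Answer: 6, 6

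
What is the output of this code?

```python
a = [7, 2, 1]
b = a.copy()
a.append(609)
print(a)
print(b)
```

Key concept: list.copy() creates independent copy.
Step by step:
`a = [7, 2, 1]` → a = [7, 2, 1]
`b = a.copy()` → b = [7, 2, 1]
`a.append(609)` → a = [7, 2, 1, 609]
`print(a)` → prints [7, 2, 1, 609]
`print(b)` → prints [7, 2, 1]

Answer:
[7, 2, 1, 609]
[7, 2, 1]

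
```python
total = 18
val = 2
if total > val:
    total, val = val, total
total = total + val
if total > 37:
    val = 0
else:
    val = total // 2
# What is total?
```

Trace:
`total = 18` → total = 18
`val = 2` → val = 2
`if total > val: ...` → total > val is True → total = 2; val = 18
`total = total + val` → total = 20
`if total > 37: ...` → total > 37 is False, take else branch → val = 10
So total = 20

Answer: 20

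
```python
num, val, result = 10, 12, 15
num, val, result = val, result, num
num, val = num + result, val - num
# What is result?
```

Trace:
`num, val, result = 10, 12, 15` → num = 10; val = 12; result = 15
`num, val, result = val, result, num` → num = 12; val = 15; result = 10
`num, val = num + result, val - num` → num = 22; val = 3
So result = 10

Answer: 10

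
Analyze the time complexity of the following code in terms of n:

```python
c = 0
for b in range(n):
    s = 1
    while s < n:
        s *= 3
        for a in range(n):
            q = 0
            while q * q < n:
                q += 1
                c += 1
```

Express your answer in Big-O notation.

Each loop level contributes: n × log n × n × √n. Multiplying the contributions gives O(n^2√n log n).

Answer: O(n^2√n log n)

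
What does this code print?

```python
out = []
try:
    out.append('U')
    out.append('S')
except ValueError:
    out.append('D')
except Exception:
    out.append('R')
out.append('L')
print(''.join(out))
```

Execution trace: 'U' (try body) → 'S' (try body, no exception) → 'L' (after the try/except). Output: USL

Answer: USL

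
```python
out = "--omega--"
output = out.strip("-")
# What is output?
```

Trace:
`out = "--omega--"` → out = '--omega--'
`output = out.strip("-")` → output = 'omega'
So output = 'omega'

Answer: 'omega'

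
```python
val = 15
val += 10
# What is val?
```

Trace:
`val = 15` → val = 15
`val += 10` → val = 25
So val = 25

Answer: 25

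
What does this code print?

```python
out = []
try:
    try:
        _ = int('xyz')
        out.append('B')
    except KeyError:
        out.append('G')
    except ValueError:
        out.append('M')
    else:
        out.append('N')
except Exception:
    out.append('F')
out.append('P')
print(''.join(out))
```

Execution trace: 'M' (inner except ValueError) → 'P' (after the try/except). Output: MP

Answer: MP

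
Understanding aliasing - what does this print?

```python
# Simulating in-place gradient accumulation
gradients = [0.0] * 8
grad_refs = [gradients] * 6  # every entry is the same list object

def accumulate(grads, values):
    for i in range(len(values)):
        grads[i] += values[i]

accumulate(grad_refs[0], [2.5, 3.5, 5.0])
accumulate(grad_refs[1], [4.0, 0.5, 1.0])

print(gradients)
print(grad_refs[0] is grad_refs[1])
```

Key concept: gradient accumulation aliasing.
Step by step:
`gradients = [0.0] * 8` → gradients = [0.0, 0.0, 0.0, 0.0, 0.0, 0.0, 0.0, 0.0]
`grad_refs = [gradients] * 6` → grad_refs = [[0.0, 0.0, 0.0, 0.0, 0.0, 0.0, 0.0, 0.0], [0.0, 0.0, 0.0, 0.0, 0.0, 0.0, 0.0, 0.0], [0.0, 0.0, 0.0, 0.0, 0.0, 0.0, 0.0, 0.0], [0.0, 0.0, 0.0, 0.0, 0.0, 0.0, 0.0, 0.0], [0.0, 0.0, 0.0, 0.0, 0.0, 0.0, 0.0, 0.0], [0.0, 0.0, 0.0, 0.0, 0.0, 0.0, 0.0, 0.0]]
`accumulate(grad_refs[0], [2.5, 3.5, 5.0])` → gradients = [2.5, 3.5, 5.0, 0.0, 0.0, 0.0, 0.0, 0.0]; grad_refs = [[2.5, 3.5, 5.0, 0.0, 0.0, 0.0, 0.0, 0.0], [2.5, 3.5, 5.0, 0.0, 0.0, 0.0, 0.0, 0.0], [2.5, 3.5, 5.0, 0.0, 0.0, 0.0, 0.0, 0.0], [2.5, 3.5, 5.0, 0.0, 0.0, 0.0, 0.0, 0.0], [2.5, 3.5, 5.0, 0.0, 0.0, 0.0, 0.0, 0.0], [2.5, 3.5, 5.0, 0.0, 0.0, 0.0, 0.0, 0.0]]
`accumulate(grad_refs[1], [4.0, 0.5, 1.0])` → gradients = [6.5, 4.0, 6.0, 0.0, 0.0, 0.0, 0.0, 0.0]; grad_refs = [[6.5, 4.0, 6.0, 0.0, 0.0, 0.0, 0.0, 0.0], [6.5, 4.0, 6.0, 0.0, 0.0, 0.0, 0.0, 0.0], [6.5, 4.0, 6.0, 0.0, 0.0, 0.0, 0.0, 0.0], [6.5, 4.0, 6.0, 0.0, 0.0, 0.0, 0.0, 0.0], [6.5, 4.0, 6.0, 0.0, 0.0, 0.0, 0.0, 0.0], [6.5, 4.0, 6.0, 0.0, 0.0, 0.0, 0.0, 0.0]]
`print(gradients)` → prints [6.5, 4.0, 6.0, 0.0, 0.0, 0.0, 0.0, 0.0]
`print(grad_refs[0] is grad_refs[1])` → prints True

Answer:
[6.5, 4.0, 6.0, 0.0, 0.0, 0.0, 0.0, 0.0]
True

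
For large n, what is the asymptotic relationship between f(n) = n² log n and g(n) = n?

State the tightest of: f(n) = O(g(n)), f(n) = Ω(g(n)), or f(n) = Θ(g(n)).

n² log n vs n: f(n) = Ω(g(n)) but not O(g(n)) — n² log n grows strictly faster than n.

Answer: f(n) = Ω(g(n)) but not O(g(n)) — n² log n grows strictly faster than n.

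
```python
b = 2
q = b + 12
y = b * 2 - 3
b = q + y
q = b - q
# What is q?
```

Trace:
`b = 2` → b = 2
`q = b + 12` → q = 14
`y = b * 2 - 3` → y = 1
`b = q + y` → b = 15
`q = b - q` → q = 1
So q = 1

Answer: 1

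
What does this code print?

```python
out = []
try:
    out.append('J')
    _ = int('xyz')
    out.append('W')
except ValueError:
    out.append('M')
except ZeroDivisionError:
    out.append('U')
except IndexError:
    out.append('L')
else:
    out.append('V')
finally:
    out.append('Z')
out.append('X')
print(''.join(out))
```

Execution trace: 'J' (try body) → 'M' (except ValueError) → 'Z' (finally) → 'X' (after the try/except). Output: JMZX

Answer: JMZX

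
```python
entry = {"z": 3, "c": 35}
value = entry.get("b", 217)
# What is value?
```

Trace:
`entry = {"z": 3, "c": 35}` → entry = {'z': 3, 'c': 35}
`value = entry.get("b", 217)` → value = 217
So value = 217

Answer: 217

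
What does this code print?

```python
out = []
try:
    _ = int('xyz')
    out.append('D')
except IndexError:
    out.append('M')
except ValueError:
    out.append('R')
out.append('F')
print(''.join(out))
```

Execution trace: 'R' (except ValueError) → 'F' (after the try/except). Output: RF

Answer: RF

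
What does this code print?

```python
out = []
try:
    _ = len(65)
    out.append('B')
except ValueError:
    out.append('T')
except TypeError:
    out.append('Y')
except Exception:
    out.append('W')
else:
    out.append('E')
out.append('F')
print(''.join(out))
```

Execution trace: 'Y' (except TypeError) → 'F' (after the try/except). Output: YF

Answer: YF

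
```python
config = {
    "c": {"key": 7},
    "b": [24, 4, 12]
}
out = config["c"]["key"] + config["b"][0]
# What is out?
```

Trace:
`config = { ...` → config = {'c': {'key': 7}, 'b': [24, 4, 12]}
`out = config["c"]["key"] + config["b"][0]` → out = 31
So out = 31

Answer: 31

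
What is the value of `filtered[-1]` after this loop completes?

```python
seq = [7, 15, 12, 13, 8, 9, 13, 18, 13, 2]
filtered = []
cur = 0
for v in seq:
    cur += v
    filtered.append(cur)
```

Cumulative sum ends at 110
`filtered` takes the values: [] → [7] → [7, 22] → [7, 22, 34] → [7, 22, 34, 47] → [7, 22, 34, 47, 55] → [7, 22, 34, 47, 55, 64] → [7, 22, 34, 47, 55, 64, 77] → [7, 22, 34, 47, 55, 64, 77, 95] → [7, 22, 34, 47, 55, 64, 77, 95, 108] → [7, 22, 34, 47, 55, 64, 77, 95, 108, 110]
So `filtered[-1]` = 110

Answer: 110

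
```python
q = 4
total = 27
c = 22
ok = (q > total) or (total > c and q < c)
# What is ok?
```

Trace:
`q = 4` → q = 4
`total = 27` → total = 27
`c = 22` → c = 22
`ok = (q > total) or (total > c and q < c)` → ok = True
So ok = True

Answer: True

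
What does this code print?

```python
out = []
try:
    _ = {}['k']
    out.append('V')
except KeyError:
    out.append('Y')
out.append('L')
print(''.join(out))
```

Execution trace: 'Y' (except KeyError) → 'L' (after the try/except). Output: YL

Answer: YL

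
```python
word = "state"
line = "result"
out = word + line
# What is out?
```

Trace:
`word = "state"` → word = 'state'
`line = "result"` → line = 'result'
`out = word + line` → out = 'stateresult'
So out = 'stateresult'

Answer: 'stateresult'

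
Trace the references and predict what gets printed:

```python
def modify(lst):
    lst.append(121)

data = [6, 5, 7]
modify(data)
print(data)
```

Key concept: function modifies passed list.
Step by step:
`data = [6, 5, 7]` → data = [6, 5, 7]
`modify(data)` → data = [6, 5, 7, 121]
`print(data)` → prints [6, 5, 7, 121]

Answer: [6, 5, 7, 121]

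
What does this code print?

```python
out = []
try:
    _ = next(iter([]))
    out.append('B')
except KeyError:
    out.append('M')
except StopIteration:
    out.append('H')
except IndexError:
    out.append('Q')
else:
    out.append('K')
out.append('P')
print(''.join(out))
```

Execution trace: 'H' (except StopIteration) → 'P' (after the try/except). Output: HP

Answer: HP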